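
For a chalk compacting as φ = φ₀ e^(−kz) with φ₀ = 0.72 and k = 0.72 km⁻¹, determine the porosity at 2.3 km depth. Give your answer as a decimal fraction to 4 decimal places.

0.1374

φ = φ₀·exp(−k·z) = 0.72 × exp(−0.72 × 2.3) = 0.72 × exp(−1.656)
  = 0.72 × 0.1909 = 0.1374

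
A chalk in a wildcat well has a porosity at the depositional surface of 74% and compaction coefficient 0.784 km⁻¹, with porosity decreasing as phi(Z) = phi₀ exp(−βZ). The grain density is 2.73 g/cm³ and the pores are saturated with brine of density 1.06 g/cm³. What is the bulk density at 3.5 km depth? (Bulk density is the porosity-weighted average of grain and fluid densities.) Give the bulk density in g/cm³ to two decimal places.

2.65 g/cm³

Porosity at depth: phi = 0.74·exp(−0.784×3.5) = 0.74×0.0643 = 0.0476
Bulk density: ρ_b = (1−phi)ρ_g + phi·ρ_f = 0.9524×2.73 + 0.0476×1.06
       = 2.600 + 0.050 = 2.651 g/cm³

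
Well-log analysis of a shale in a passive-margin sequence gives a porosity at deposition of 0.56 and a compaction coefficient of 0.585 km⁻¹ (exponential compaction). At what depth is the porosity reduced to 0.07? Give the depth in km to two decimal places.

Invert Athy's law: d = ln(phi₀/phi) / k
d = ln(0.56/0.07) / 0.585 = ln(8) / 0.585 = 2.0794 / 0.585 = 3.555 km

3.55 km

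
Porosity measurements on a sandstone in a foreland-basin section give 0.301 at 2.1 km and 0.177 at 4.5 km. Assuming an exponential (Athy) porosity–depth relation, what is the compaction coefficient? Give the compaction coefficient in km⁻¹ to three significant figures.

0.221 km⁻¹

Athy: n(z) = n₀ e^(−cz) ⇒ n₁/n₂ = e^{c(z₂−z₁)} ⇒ c = ln(n₁/n₂)/(z₂−z₁)
c = ln(0.301/0.177) / (4.5 − 2.1) = ln(1.701) / 2.4 = 0.5310 / 2.4 = 0.2212 km⁻¹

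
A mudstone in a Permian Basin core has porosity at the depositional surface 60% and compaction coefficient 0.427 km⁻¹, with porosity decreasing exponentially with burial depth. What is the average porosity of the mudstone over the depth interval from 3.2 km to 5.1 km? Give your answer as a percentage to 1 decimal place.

10.5%

⟨φ⟩ = (1/(z₂−z₁)) ∫ φ₀ e^(−βz) dz = φ₀·(e^(−β·z₁) − e^(−β·z₂)) / (β·(z₂−z₁))
e^(−0.427×3.2) = 0.2550; e^(−0.427×5.1) = 0.1133
⟨φ⟩ = 0.6 × (0.2550 − 0.1133) / (0.427 × 1.9) = 0.6 × 0.1747 = 0.1048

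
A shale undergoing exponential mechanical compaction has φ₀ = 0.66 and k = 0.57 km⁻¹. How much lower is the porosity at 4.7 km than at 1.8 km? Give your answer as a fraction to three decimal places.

φ(1.8) = 0.66·e^(−0.57×1.8) = 0.2366
φ(4.7) = 0.66·e^(−0.57×4.7) = 0.0453
Δφ = 0.2366 − 0.0453 = 0.1913

0.191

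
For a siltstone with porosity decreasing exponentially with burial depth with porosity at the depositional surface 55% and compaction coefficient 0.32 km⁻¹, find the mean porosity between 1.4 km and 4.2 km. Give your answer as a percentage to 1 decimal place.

⟨phi⟩ = (1/(d₂−d₁)) ∫ phi₀ e^(−cd) dd = phi₀·(e^(−c·d₁) − e^(−c·d₂)) / (c·(d₂−d₁))
e^(−0.32×1.4) = 0.6389; e^(−0.32×4.2) = 0.2608
⟨phi⟩ = 0.55 × (0.6389 − 0.2608) / (0.32 × 2.8) = 0.55 × 0.4220 = 0.2321

23.2%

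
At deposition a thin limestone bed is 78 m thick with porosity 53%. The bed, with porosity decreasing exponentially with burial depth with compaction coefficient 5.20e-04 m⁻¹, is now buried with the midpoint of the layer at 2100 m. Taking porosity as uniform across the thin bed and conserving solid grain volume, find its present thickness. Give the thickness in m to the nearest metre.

Working in km (1 km = 1000 m; β in km⁻¹ = β in m⁻¹ × 1000):
Porosity at 2.1 km: φ = 0.53·exp(−0.52×2.1) = 0.1778
Solid-volume conservation: h(1−φ) = h₀(1−φ₀) ⇒ h = h₀·(1−φ₀)/(1−φ)
h = 0.078 × (1 − 0.53)/(1 − 0.1778) = 0.078 × 0.5717 = 0.0446 km

45 m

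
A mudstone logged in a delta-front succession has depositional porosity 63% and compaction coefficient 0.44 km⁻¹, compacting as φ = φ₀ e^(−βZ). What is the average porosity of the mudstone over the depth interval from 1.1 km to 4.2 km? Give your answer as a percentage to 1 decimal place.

⟨φ⟩ = (1/(Z₂−Z₁)) ∫ φ₀ e^(−βZ) dZ = φ₀·(e^(−β·Z₁) − e^(−β·Z₂)) / (β·(Z₂−Z₁))
e^(−0.44×1.1) = 0.6163; e^(−0.44×4.2) = 0.1576
⟨φ⟩ = 0.63 × (0.6163 − 0.1576) / (0.44 × 3.1) = 0.63 × 0.3363 = 0.2119

21.2%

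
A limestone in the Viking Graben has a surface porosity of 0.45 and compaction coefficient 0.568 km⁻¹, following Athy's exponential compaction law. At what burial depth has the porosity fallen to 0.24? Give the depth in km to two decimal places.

1.11 km

Invert Athy's law: d = ln(φ₀/φ) / β
d = ln(0.45/0.24) / 0.568 = ln(1.875) / 0.568 = 0.6286 / 0.568 = 1.107 km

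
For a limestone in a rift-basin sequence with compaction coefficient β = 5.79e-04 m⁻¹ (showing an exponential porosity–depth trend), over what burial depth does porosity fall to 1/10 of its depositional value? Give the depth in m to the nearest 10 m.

Working in km (1 km = 1000 m; β in km⁻¹ = β in m⁻¹ × 1000):
phi/phi₀ = 1/10 ⇒ exp(−β·Z) = 1/10 ⇒ Z = ln(10) / β
Z = 2.3026 / 0.579 = 3.977 km

3980 m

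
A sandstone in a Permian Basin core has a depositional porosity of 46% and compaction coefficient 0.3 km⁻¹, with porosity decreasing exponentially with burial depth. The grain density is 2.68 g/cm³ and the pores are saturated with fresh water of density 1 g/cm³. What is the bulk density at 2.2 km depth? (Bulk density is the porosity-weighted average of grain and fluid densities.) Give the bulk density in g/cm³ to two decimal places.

2.28 g/cm³

Porosity at depth: n = 0.46·exp(−0.3×2.2) = 0.46×0.5169 = 0.2378
Bulk density: ρ_b = (1−n)ρ_g + n·ρ_f = 0.7622×2.68 + 0.2378×1
       = 2.043 + 0.238 = 2.281 g/cm³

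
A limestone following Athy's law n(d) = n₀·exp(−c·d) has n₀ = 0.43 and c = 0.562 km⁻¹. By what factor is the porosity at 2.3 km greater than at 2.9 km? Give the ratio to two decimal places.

1.40

n(d₁)/n(d₂) = e^(−c·d₁)/e^(−c·d₂) = e^{c(d₂−d₁)}
= exp(0.562 × 0.6) = exp(0.3372) = 1.4010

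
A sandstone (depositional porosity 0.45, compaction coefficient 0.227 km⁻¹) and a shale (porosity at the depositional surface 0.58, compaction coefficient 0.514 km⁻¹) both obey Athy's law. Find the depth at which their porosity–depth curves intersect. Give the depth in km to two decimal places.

Set phi₀ₐ e^(−cₐd) = phi₀ᵦ e^(−cᵦd) ⇒ ln(phi₀ₐ/phi₀ᵦ) = (cₐ − cᵦ)·d
d = ln(0.45/0.58) / (0.227 − 0.514) = -0.2538 / -0.287 = 0.884 km

0.88 km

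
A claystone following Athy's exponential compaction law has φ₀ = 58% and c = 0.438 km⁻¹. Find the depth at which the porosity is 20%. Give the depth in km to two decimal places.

2.43 km

Invert Athy's law: Z = ln(φ₀/φ) / c
Z = ln(0.58/0.2) / 0.438 = ln(2.9) / 0.438 = 1.0647 / 0.438 = 2.431 km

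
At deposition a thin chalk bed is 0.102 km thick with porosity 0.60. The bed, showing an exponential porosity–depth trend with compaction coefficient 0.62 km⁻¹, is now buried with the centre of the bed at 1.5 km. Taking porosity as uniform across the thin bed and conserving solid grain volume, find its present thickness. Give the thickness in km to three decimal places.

0.053 km

Porosity at 1.5 km: φ = 0.6·exp(−0.62×1.5) = 0.2367
Solid-volume conservation: h(1−φ) = h₀(1−φ₀) ⇒ h = h₀·(1−φ₀)/(1−φ)
h = 0.102 × (1 − 0.6)/(1 − 0.2367) = 0.102 × 0.5241 = 0.0535 km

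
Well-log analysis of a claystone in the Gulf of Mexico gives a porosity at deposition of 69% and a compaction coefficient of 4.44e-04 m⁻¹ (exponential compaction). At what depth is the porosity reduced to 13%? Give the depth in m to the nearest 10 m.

Working in km (1 km = 1000 m; k in km⁻¹ = k in m⁻¹ × 1000):
Invert Athy's law: d = ln(phi₀/phi) / k
d = ln(0.69/0.13) / 0.444 = ln(5.308) / 0.444 = 1.6692 / 0.444 = 3.759 km

3760 m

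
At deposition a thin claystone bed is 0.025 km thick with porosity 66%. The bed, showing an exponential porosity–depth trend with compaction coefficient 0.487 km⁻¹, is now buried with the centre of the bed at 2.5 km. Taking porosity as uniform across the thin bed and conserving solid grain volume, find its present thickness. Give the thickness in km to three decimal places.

Porosity at 2.5 km: φ = 0.66·exp(−0.487×2.5) = 0.1953
Solid-volume conservation: h(1−φ) = h₀(1−φ₀) ⇒ h = h₀·(1−φ₀)/(1−φ)
h = 0.025 × (1 − 0.66)/(1 − 0.1953) = 0.025 × 0.4225 = 0.0106 km

0.011 km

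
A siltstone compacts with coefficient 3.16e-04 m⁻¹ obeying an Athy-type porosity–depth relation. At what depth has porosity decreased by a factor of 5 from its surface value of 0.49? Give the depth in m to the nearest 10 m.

5090 m

Working in km (1 km = 1000 m; k in km⁻¹ = k in m⁻¹ × 1000):
phi/phi₀ = 1/5 ⇒ exp(−k·z) = 1/5 ⇒ z = ln(5) / k
z = 1.6094 / 0.316 = 5.093 km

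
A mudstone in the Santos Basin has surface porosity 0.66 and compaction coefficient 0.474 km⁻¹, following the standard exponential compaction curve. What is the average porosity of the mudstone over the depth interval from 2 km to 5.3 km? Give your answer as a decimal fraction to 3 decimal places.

⟨φ⟩ = (1/(d₂−d₁)) ∫ φ₀ e^(−βd) dd = φ₀·(e^(−β·d₁) − e^(−β·d₂)) / (β·(d₂−d₁))
e^(−0.474×2) = 0.3875; e^(−0.474×5.3) = 0.0811
⟨φ⟩ = 0.66 × (0.3875 − 0.0811) / (0.474 × 3.3) = 0.66 × 0.1959 = 0.1293

0.129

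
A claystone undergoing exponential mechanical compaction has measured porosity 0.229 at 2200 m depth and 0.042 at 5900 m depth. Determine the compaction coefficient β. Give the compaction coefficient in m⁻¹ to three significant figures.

Working in km (1 km = 1000 m; β in km⁻¹ = β in m⁻¹ × 1000):
Athy: n(z) = n₀ e^(−βz) ⇒ n₁/n₂ = e^{β(z₂−z₁)} ⇒ β = ln(n₁/n₂)/(z₂−z₁)
β = ln(0.229/0.042) / (5.9 − 2.2) = ln(5.452) / 3.7 = 1.6961 / 3.7 = 0.4584 km⁻¹

0.000458 m⁻¹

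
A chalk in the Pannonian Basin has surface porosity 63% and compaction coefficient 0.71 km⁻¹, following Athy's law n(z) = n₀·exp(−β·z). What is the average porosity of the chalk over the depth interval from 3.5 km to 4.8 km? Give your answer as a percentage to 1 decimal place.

3.4%

⟨n⟩ = (1/(z₂−z₁)) ∫ n₀ e^(−βz) dz = n₀·(e^(−β·z₁) − e^(−β·z₂)) / (β·(z₂−z₁))
e^(−0.71×3.5) = 0.0833; e^(−0.71×4.8) = 0.0331
⟨n⟩ = 0.63 × (0.0833 − 0.0331) / (0.71 × 1.3) = 0.63 × 0.0544 = 0.0343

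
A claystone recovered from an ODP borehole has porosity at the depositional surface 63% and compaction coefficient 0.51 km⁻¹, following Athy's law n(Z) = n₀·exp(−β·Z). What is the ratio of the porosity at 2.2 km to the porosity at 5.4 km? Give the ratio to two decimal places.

5.11

n(Z₁)/n(Z₂) = e^(−β·Z₁)/e^(−β·Z₂) = e^{β(Z₂−Z₁)}
= exp(0.51 × 3.2) = exp(1.632) = 5.1141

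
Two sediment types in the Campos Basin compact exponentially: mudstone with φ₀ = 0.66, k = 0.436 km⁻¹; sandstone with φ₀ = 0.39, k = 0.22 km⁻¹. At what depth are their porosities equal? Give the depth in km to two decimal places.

2.44 km

Set φ₀ₐ e^(−kₐz) = φ₀ᵦ e^(−kᵦz) ⇒ ln(φ₀ₐ/φ₀ᵦ) = (kₐ − kᵦ)·z
z = ln(0.66/0.39) / (0.436 − 0.22) = 0.5261 / 0.216 = 2.436 km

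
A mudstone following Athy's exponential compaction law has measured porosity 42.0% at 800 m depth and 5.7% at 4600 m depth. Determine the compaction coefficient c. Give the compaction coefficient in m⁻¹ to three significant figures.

Working in km (1 km = 1000 m; c in km⁻¹ = c in m⁻¹ × 1000):
Athy: φ(d) = φ₀ e^(−cd) ⇒ φ₁/φ₂ = e^{c(d₂−d₁)} ⇒ c = ln(φ₁/φ₂)/(d₂−d₁)
c = ln(0.42/0.057) / (4.6 − 0.8) = ln(7.368) / 3.8 = 1.9972 / 3.8 = 0.5256 km⁻¹

0.000526 m⁻¹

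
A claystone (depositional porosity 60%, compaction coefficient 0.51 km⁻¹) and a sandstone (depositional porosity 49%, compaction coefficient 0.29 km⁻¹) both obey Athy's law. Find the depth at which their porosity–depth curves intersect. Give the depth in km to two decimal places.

Set n₀ₐ e^(−βₐd) = n₀ᵦ e^(−βᵦd) ⇒ ln(n₀ₐ/n₀ᵦ) = (βₐ − βᵦ)·d
d = ln(0.6/0.49) / (0.51 − 0.29) = 0.2025 / 0.22 = 0.921 km

0.92 km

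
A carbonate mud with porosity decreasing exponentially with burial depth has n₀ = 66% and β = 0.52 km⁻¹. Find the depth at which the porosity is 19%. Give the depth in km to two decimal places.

Invert Athy's law: d = ln(n₀/n) / β
d = ln(0.66/0.19) / 0.52 = ln(3.474) / 0.52 = 1.2452 / 0.52 = 2.395 km

2.39 km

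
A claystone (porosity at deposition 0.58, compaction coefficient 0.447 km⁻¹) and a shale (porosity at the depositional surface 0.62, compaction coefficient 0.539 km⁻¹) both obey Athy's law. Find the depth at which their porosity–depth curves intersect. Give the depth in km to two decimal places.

0.72 km

Set n₀ₐ e^(−βₐz) = n₀ᵦ e^(−βᵦz) ⇒ ln(n₀ₐ/n₀ᵦ) = (βₐ − βᵦ)·z
z = ln(0.58/0.62) / (0.447 − 0.539) = -0.0667 / -0.092 = 0.725 km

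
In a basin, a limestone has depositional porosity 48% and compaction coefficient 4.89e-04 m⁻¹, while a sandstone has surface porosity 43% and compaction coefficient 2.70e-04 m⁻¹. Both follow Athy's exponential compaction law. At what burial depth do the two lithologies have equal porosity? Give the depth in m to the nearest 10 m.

Working in km (1 km = 1000 m; β in km⁻¹ = β in m⁻¹ × 1000):
Set φ₀ₐ e^(−βₐz) = φ₀ᵦ e^(−βᵦz) ⇒ ln(φ₀ₐ/φ₀ᵦ) = (βₐ − βᵦ)·z
z = ln(0.48/0.43) / (0.489 − 0.27) = 0.1100 / 0.219 = 0.502 km

500 m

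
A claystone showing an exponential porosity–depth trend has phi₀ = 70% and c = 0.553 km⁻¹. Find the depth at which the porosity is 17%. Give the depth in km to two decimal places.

2.56 km

Invert Athy's law: Z = ln(phi₀/phi) / c
Z = ln(0.7/0.17) / 0.553 = ln(4.118) / 0.553 = 1.4153 / 0.553 = 2.559 km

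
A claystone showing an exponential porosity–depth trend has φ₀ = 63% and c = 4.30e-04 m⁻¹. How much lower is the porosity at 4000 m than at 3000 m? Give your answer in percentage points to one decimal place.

Working in km (1 km = 1000 m; c in km⁻¹ = c in m⁻¹ × 1000):
φ(3) = 0.63·e^(−0.43×3) = 0.1734
φ(4) = 0.63·e^(−0.43×4) = 0.1128
Δφ = 0.1734 − 0.1128 = 0.0606

6.1 percentage points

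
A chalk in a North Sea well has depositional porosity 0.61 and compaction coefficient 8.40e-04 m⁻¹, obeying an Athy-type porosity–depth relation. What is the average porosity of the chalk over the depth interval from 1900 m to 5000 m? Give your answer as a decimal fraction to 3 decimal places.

0.044

Working in km (1 km = 1000 m; k in km⁻¹ = k in m⁻¹ × 1000):
⟨phi⟩ = (1/(d₂−d₁)) ∫ phi₀ e^(−kd) dd = phi₀·(e^(−k·d₁) − e^(−k·d₂)) / (k·(d₂−d₁))
e^(−0.84×1.9) = 0.2027; e^(−0.84×5) = 0.0150
⟨phi⟩ = 0.61 × (0.2027 − 0.0150) / (0.84 × 3.1) = 0.61 × 0.0721 = 0.0440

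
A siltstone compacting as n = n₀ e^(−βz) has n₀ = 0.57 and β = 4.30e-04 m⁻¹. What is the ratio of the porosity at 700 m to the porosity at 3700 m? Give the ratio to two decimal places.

3.63

Working in km (1 km = 1000 m; β in km⁻¹ = β in m⁻¹ × 1000):
n(z₁)/n(z₂) = e^(−β·z₁)/e^(−β·z₂) = e^{β(z₂−z₁)}
= exp(0.43 × 3) = exp(1.29) = 3.6328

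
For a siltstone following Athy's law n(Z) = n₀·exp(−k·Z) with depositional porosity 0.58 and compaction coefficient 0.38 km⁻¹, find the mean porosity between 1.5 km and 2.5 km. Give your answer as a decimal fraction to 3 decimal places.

⟨n⟩ = (1/(Z₂−Z₁)) ∫ n₀ e^(−kZ) dZ = n₀·(e^(−k·Z₁) − e^(−k·Z₂)) / (k·(Z₂−Z₁))
e^(−0.38×1.5) = 0.5655; e^(−0.38×2.5) = 0.3867
⟨n⟩ = 0.58 × (0.5655 − 0.3867) / (0.38 × 1) = 0.58 × 0.4705 = 0.2729

0.273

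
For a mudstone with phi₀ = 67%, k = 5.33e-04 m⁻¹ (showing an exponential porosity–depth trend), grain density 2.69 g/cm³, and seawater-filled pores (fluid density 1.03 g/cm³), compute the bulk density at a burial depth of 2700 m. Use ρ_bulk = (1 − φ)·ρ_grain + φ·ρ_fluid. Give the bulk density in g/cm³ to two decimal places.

2.43 g/cm³

Working in km (1 km = 1000 m; k in km⁻¹ = k in m⁻¹ × 1000):
Porosity at depth: phi = 0.67·exp(−0.533×2.7) = 0.67×0.2371 = 0.1589
Bulk density: ρ_b = (1−phi)ρ_g + phi·ρ_f = 0.8411×2.69 + 0.1589×1.03
       = 2.263 + 0.164 = 2.426 g/cm³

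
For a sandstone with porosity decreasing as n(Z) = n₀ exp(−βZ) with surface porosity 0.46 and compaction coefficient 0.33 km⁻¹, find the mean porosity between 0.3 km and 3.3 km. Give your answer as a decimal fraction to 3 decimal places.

⟨n⟩ = (1/(Z₂−Z₁)) ∫ n₀ e^(−βZ) dZ = n₀·(e^(−β·Z₁) − e^(−β·Z₂)) / (β·(Z₂−Z₁))
e^(−0.33×0.3) = 0.9057; e^(−0.33×3.3) = 0.3366
⟨n⟩ = 0.46 × (0.9057 − 0.3366) / (0.33 × 3) = 0.46 × 0.5749 = 0.2645

0.264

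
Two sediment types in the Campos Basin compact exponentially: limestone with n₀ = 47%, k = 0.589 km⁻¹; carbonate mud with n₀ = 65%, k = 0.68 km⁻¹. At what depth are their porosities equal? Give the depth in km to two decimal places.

3.56 km

Set n₀ₐ e^(−kₐZ) = n₀ᵦ e^(−kᵦZ) ⇒ ln(n₀ₐ/n₀ᵦ) = (kₐ − kᵦ)·Z
Z = ln(0.47/0.65) / (0.589 − 0.68) = -0.3242 / -0.091 = 3.563 km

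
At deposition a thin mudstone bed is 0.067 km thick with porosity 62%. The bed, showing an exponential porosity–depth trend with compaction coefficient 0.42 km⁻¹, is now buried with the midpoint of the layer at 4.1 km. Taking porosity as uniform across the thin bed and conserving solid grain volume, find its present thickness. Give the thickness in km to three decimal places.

0.029 km

Porosity at 4.1 km: φ = 0.62·exp(−0.42×4.1) = 0.1108
Solid-volume conservation: h(1−φ) = h₀(1−φ₀) ⇒ h = h₀·(1−φ₀)/(1−φ)
h = 0.067 × (1 − 0.62)/(1 − 0.1108) = 0.067 × 0.4274 = 0.0286 km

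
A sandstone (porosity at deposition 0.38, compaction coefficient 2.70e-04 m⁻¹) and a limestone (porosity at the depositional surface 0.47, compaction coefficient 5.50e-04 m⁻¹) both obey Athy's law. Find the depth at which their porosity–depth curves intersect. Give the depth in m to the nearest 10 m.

760 m

Working in km (1 km = 1000 m; c in km⁻¹ = c in m⁻¹ × 1000):
Set phi₀ₐ e^(−cₐz) = phi₀ᵦ e^(−cᵦz) ⇒ ln(phi₀ₐ/phi₀ᵦ) = (cₐ − cᵦ)·z
z = ln(0.38/0.47) / (0.27 − 0.55) = -0.2126 / -0.28 = 0.759 km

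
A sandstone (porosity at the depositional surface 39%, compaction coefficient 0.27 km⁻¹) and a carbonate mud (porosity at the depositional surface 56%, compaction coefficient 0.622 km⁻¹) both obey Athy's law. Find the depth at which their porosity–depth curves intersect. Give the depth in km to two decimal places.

1.03 km

Set φ₀ₐ e^(−kₐz) = φ₀ᵦ e^(−kᵦz) ⇒ ln(φ₀ₐ/φ₀ᵦ) = (kₐ − kᵦ)·z
z = ln(0.39/0.56) / (0.27 − 0.622) = -0.3618 / -0.352 = 1.028 km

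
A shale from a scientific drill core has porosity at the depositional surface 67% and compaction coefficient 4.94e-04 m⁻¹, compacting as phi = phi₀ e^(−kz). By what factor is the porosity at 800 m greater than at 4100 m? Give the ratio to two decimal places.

5.10

Working in km (1 km = 1000 m; k in km⁻¹ = k in m⁻¹ × 1000):
phi(z₁)/phi(z₂) = e^(−k·z₁)/e^(−k·z₂) = e^{k(z₂−z₁)}
= exp(0.494 × 3.3) = exp(1.63) = 5.1049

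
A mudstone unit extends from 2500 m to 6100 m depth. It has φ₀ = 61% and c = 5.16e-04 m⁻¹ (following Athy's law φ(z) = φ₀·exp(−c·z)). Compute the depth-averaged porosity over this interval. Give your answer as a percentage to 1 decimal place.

7.6%

Working in km (1 km = 1000 m; c in km⁻¹ = c in m⁻¹ × 1000):
⟨φ⟩ = (1/(z₂−z₁)) ∫ φ₀ e^(−cz) dz = φ₀·(e^(−c·z₁) − e^(−c·z₂)) / (c·(z₂−z₁))
e^(−0.516×2.5) = 0.2753; e^(−0.516×6.1) = 0.0430
⟨φ⟩ = 0.61 × (0.2753 − 0.0430) / (0.516 × 3.6) = 0.61 × 0.1251 = 0.0763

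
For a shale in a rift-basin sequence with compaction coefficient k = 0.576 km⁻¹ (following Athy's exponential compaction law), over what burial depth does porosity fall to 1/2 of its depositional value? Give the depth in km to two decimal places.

1.20 km

n/n₀ = 1/2 ⇒ exp(−k·z) = 1/2 ⇒ z = ln(2) / k
z = 0.6931 / 0.576 = 1.203 km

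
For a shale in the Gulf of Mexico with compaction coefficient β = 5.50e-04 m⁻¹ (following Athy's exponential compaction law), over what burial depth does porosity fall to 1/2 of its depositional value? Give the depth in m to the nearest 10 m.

1260 m

Working in km (1 km = 1000 m; β in km⁻¹ = β in m⁻¹ × 1000):
n/n₀ = 1/2 ⇒ exp(−β·d) = 1/2 ⇒ d = ln(2) / β
d = 0.6931 / 0.55 = 1.260 km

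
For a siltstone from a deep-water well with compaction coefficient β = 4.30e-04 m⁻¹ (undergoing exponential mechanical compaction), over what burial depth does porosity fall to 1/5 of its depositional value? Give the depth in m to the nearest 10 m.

Working in km (1 km = 1000 m; β in km⁻¹ = β in m⁻¹ × 1000):
phi/phi₀ = 1/5 ⇒ exp(−β·Z) = 1/5 ⇒ Z = ln(5) / β
Z = 1.6094 / 0.43 = 3.743 km

3740 m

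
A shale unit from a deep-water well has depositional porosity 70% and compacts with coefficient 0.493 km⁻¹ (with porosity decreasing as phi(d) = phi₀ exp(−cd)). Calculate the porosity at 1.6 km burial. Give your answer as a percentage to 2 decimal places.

phi = phi₀·exp(−c·d) = 0.7 × exp(−0.493 × 1.6) = 0.7 × exp(−0.7888)
  = 0.7 × 0.4544 = 0.3181

31.81%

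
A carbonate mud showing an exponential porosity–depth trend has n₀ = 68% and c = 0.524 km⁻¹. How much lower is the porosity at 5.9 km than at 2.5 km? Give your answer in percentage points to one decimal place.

15.3 percentage points

n(2.5) = 0.68·e^(−0.524×2.5) = 0.1835
n(5.9) = 0.68·e^(−0.524×5.9) = 0.0309
Δn = 0.1835 − 0.0309 = 0.1526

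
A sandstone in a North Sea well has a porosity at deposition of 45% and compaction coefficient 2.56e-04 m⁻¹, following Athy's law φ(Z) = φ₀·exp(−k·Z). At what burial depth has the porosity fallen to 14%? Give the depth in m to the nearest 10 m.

4560 m

Working in km (1 km = 1000 m; k in km⁻¹ = k in m⁻¹ × 1000):
Invert Athy's law: Z = ln(φ₀/φ) / k
Z = ln(0.45/0.14) / 0.256 = ln(3.214) / 0.256 = 1.1676 / 0.256 = 4.561 km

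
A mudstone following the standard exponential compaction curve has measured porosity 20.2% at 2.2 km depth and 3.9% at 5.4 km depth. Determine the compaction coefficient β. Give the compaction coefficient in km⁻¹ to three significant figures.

0.514 km⁻¹

Athy: φ(z) = φ₀ e^(−βz) ⇒ φ₁/φ₂ = e^{β(z₂−z₁)} ⇒ β = ln(φ₁/φ₂)/(z₂−z₁)
β = ln(0.202/0.039) / (5.4 − 2.2) = ln(5.179) / 3.2 = 1.6447 / 3.2 = 0.514 km⁻¹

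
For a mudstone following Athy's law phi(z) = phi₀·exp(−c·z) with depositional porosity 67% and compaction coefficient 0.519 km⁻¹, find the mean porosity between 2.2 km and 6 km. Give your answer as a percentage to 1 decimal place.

⟨phi⟩ = (1/(z₂−z₁)) ∫ phi₀ e^(−cz) dz = phi₀·(e^(−c·z₁) − e^(−c·z₂)) / (c·(z₂−z₁))
e^(−0.519×2.2) = 0.3192; e^(−0.519×6) = 0.0444
⟨phi⟩ = 0.67 × (0.3192 − 0.0444) / (0.519 × 3.8) = 0.67 × 0.1393 = 0.0934

9.3%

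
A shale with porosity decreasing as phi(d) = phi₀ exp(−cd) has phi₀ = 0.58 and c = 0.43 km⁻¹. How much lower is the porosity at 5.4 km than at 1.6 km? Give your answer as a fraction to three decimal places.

phi(1.6) = 0.58·e^(−0.43×1.6) = 0.2915
phi(5.4) = 0.58·e^(−0.43×5.4) = 0.0569
Δphi = 0.2915 − 0.0569 = 0.2346

0.235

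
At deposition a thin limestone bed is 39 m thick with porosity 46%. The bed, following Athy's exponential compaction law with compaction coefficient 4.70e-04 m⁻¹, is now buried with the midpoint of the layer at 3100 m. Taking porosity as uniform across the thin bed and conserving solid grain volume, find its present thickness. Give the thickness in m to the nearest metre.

24 m

Working in km (1 km = 1000 m; c in km⁻¹ = c in m⁻¹ × 1000):
Porosity at 3.1 km: phi = 0.46·exp(−0.47×3.1) = 0.1071
Solid-volume conservation: h(1−phi) = h₀(1−phi₀) ⇒ h = h₀·(1−phi₀)/(1−phi)
h = 0.039 × (1 − 0.46)/(1 − 0.1071) = 0.039 × 0.6048 = 0.0236 km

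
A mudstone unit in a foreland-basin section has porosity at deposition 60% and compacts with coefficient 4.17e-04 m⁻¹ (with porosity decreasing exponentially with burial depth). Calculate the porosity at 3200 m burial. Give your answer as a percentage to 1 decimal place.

Working in km (1 km = 1000 m; k in km⁻¹ = k in m⁻¹ × 1000):
phi = phi₀·exp(−k·d) = 0.6 × exp(−0.417 × 3.2) = 0.6 × exp(−1.334)
  = 0.6 × 0.2633 = 0.1580

15.8%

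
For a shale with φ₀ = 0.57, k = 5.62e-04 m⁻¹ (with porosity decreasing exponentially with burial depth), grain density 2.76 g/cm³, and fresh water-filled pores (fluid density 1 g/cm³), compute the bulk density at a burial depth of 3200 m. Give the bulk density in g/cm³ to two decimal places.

2.59 g/cm³

Working in km (1 km = 1000 m; k in km⁻¹ = k in m⁻¹ × 1000):
Porosity at depth: φ = 0.57·exp(−0.562×3.2) = 0.57×0.1656 = 0.0944
Bulk density: ρ_b = (1−φ)ρ_g + φ·ρ_f = 0.9056×2.76 + 0.0944×1
       = 2.500 + 0.094 = 2.594 g/cm³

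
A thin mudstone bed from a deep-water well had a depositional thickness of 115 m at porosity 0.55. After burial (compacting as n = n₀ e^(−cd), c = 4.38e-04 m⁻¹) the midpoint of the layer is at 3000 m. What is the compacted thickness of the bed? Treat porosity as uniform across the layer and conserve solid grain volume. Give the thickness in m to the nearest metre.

Working in km (1 km = 1000 m; c in km⁻¹ = c in m⁻¹ × 1000):
Porosity at 3 km: n = 0.55·exp(−0.438×3) = 0.1478
Solid-volume conservation: h(1−n) = h₀(1−n₀) ⇒ h = h₀·(1−n₀)/(1−n)
h = 0.115 × (1 − 0.55)/(1 − 0.1478) = 0.115 × 0.5281 = 0.0607 km

61 m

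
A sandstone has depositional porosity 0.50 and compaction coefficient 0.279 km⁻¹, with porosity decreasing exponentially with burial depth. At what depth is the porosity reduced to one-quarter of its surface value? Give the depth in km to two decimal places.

phi/phi₀ = 1/4 ⇒ exp(−β·d) = 1/4 ⇒ d = ln(4) / β
d = 1.3863 / 0.279 = 4.969 km

4.97 km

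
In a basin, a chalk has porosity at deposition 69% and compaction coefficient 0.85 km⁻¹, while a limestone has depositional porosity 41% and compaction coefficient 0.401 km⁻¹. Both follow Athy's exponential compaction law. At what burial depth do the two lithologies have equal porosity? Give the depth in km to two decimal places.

Set n₀ₐ e^(−kₐZ) = n₀ᵦ e^(−kᵦZ) ⇒ ln(n₀ₐ/n₀ᵦ) = (kₐ − kᵦ)·Z
Z = ln(0.69/0.41) / (0.85 − 0.401) = 0.5205 / 0.449 = 1.159 km

1.16 km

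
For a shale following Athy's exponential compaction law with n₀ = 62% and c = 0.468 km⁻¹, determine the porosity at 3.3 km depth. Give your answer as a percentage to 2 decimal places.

13.23%

n = n₀·exp(−c·z) = 0.62 × exp(−0.468 × 3.3) = 0.62 × exp(−1.544)
  = 0.62 × 0.2134 = 0.1323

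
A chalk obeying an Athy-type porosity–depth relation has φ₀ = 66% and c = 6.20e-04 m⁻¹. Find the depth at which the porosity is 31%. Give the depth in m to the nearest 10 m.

1220 m

Working in km (1 km = 1000 m; c in km⁻¹ = c in m⁻¹ × 1000):
Invert Athy's law: d = ln(φ₀/φ) / c
d = ln(0.66/0.31) / 0.62 = ln(2.129) / 0.62 = 0.7557 / 0.62 = 1.219 km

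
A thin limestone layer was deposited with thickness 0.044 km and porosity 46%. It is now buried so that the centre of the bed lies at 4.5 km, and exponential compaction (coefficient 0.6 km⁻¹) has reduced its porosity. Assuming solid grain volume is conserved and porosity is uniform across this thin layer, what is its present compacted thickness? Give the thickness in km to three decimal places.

Porosity at 4.5 km: n = 0.46·exp(−0.6×4.5) = 0.0309
Solid-volume conservation: h(1−n) = h₀(1−n₀) ⇒ h = h₀·(1−n₀)/(1−n)
h = 0.044 × (1 − 0.46)/(1 − 0.0309) = 0.044 × 0.5572 = 0.0245 km

0.025 km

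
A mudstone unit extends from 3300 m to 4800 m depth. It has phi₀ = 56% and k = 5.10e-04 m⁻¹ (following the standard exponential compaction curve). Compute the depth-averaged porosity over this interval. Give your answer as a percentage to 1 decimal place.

7.3%

Working in km (1 km = 1000 m; k in km⁻¹ = k in m⁻¹ × 1000):
⟨phi⟩ = (1/(z₂−z₁)) ∫ phi₀ e^(−kz) dz = phi₀·(e^(−k·z₁) − e^(−k·z₂)) / (k·(z₂−z₁))
e^(−0.51×3.3) = 0.1858; e^(−0.51×4.8) = 0.0865
⟨phi⟩ = 0.56 × (0.1858 − 0.0865) / (0.51 × 1.5) = 0.56 × 0.1299 = 0.0727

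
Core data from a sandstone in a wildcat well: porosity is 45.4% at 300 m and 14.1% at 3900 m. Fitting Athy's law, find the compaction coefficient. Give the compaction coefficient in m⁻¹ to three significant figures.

Working in km (1 km = 1000 m; c in km⁻¹ = c in m⁻¹ × 1000):
Athy: φ(z) = φ₀ e^(−cz) ⇒ φ₁/φ₂ = e^{c(z₂−z₁)} ⇒ c = ln(φ₁/φ₂)/(z₂−z₁)
c = ln(0.454/0.141) / (3.9 − 0.3) = ln(3.22) / 3.6 = 1.1693 / 3.6 = 0.3248 km⁻¹

0.000325 m⁻¹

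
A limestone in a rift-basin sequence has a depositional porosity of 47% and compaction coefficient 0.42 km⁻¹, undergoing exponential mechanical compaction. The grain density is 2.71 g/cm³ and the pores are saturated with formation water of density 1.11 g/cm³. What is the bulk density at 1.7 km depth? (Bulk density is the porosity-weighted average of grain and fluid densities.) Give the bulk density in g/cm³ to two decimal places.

2.34 g/cm³

Porosity at depth: n = 0.47·exp(−0.42×1.7) = 0.47×0.4897 = 0.2302
Bulk density: ρ_b = (1−n)ρ_g + n·ρ_f = 0.7698×2.71 + 0.2302×1.11
       = 2.086 + 0.255 = 2.342 g/cm³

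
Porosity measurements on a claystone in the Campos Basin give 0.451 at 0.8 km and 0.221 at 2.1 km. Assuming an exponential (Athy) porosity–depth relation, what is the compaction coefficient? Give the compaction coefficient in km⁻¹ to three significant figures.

Athy: φ(Z) = φ₀ e^(−βZ) ⇒ φ₁/φ₂ = e^{β(Z₂−Z₁)} ⇒ β = ln(φ₁/φ₂)/(Z₂−Z₁)
β = ln(0.451/0.221) / (2.1 − 0.8) = ln(2.041) / 1.3 = 0.7133 / 1.3 = 0.5487 km⁻¹

0.549 km⁻¹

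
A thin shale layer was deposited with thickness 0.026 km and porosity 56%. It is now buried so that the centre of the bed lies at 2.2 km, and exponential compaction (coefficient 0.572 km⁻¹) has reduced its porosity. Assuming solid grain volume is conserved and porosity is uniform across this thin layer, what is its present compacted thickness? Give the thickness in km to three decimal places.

0.014 km

Porosity at 2.2 km: phi = 0.56·exp(−0.572×2.2) = 0.1591
Solid-volume conservation: h(1−phi) = h₀(1−phi₀) ⇒ h = h₀·(1−phi₀)/(1−phi)
h = 0.026 × (1 − 0.56)/(1 − 0.1591) = 0.026 × 0.5232 = 0.0136 km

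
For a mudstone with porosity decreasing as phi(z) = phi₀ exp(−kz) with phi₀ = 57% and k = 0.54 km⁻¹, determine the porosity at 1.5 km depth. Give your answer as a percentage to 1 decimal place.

25.4%

phi = phi₀·exp(−k·z) = 0.57 × exp(−0.54 × 1.5) = 0.57 × exp(−0.81)
  = 0.57 × 0.4449 = 0.2536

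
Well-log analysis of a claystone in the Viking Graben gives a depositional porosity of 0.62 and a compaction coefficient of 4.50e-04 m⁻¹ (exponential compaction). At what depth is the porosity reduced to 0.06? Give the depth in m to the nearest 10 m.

Working in km (1 km = 1000 m; k in km⁻¹ = k in m⁻¹ × 1000):
Invert Athy's law: d = ln(n₀/n) / k
d = ln(0.62/0.06) / 0.45 = ln(10.33) / 0.45 = 2.3354 / 0.45 = 5.190 km

5190 m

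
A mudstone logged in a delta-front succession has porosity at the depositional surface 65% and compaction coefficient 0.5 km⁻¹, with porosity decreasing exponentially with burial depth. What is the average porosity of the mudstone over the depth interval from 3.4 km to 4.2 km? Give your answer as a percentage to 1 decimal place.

9.8%

⟨n⟩ = (1/(d₂−d₁)) ∫ n₀ e^(−cd) dd = n₀·(e^(−c·d₁) − e^(−c·d₂)) / (c·(d₂−d₁))
e^(−0.5×3.4) = 0.1827; e^(−0.5×4.2) = 0.1225
⟨n⟩ = 0.65 × (0.1827 − 0.1225) / (0.5 × 0.8) = 0.65 × 0.1506 = 0.0979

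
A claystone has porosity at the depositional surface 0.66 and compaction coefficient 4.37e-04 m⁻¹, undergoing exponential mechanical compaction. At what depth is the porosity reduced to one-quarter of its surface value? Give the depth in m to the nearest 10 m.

Working in km (1 km = 1000 m; k in km⁻¹ = k in m⁻¹ × 1000):
n/n₀ = 1/4 ⇒ exp(−k·z) = 1/4 ⇒ z = ln(4) / k
z = 1.3863 / 0.437 = 3.172 km

3170 m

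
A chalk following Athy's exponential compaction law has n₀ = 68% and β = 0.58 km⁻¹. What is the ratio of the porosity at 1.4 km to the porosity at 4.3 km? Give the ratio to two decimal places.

n(z₁)/n(z₂) = e^(−β·z₁)/e^(−β·z₂) = e^{β(z₂−z₁)}
= exp(0.58 × 2.9) = exp(1.682) = 5.3763

5.38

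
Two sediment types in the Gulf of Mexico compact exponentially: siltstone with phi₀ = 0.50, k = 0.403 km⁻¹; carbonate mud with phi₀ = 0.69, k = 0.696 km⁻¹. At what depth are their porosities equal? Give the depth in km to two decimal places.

Set phi₀ₐ e^(−kₐZ) = phi₀ᵦ e^(−kᵦZ) ⇒ ln(phi₀ₐ/phi₀ᵦ) = (kₐ − kᵦ)·Z
Z = ln(0.5/0.69) / (0.403 − 0.696) = -0.3221 / -0.293 = 1.099 km

1.10 km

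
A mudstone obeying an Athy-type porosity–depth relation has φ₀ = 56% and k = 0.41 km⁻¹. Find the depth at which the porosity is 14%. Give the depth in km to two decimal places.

Invert Athy's law: z = ln(φ₀/φ) / k
z = ln(0.56/0.14) / 0.41 = ln(4) / 0.41 = 1.3863 / 0.41 = 3.381 km

3.38 km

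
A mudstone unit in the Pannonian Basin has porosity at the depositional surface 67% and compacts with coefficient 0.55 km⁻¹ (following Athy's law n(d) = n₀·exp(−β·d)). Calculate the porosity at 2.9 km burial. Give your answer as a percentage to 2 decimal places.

n = n₀·exp(−β·d) = 0.67 × exp(−0.55 × 2.9) = 0.67 × exp(−1.595)
  = 0.67 × 0.2029 = 0.1359

13.59%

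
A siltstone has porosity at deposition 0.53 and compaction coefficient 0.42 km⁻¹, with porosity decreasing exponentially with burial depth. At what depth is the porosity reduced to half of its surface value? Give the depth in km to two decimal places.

1.65 km

n/n₀ = 1/2 ⇒ exp(−c·Z) = 1/2 ⇒ Z = ln(2) / c
Z = 0.6931 / 0.42 = 1.650 km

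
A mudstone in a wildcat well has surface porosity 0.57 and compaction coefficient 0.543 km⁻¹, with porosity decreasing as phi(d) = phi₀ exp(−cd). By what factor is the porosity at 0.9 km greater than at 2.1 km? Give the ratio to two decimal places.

phi(d₁)/phi(d₂) = e^(−c·d₁)/e^(−c·d₂) = e^{c(d₂−d₁)}
= exp(0.543 × 1.2) = exp(0.6516) = 1.9186

1.92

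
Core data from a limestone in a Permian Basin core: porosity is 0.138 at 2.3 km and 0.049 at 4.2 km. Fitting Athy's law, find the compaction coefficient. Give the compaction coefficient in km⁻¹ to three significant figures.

Athy: φ(d) = φ₀ e^(−kd) ⇒ φ₁/φ₂ = e^{k(d₂−d₁)} ⇒ k = ln(φ₁/φ₂)/(d₂−d₁)
k = ln(0.138/0.049) / (4.2 − 2.3) = ln(2.816) / 1.9 = 1.0354 / 1.9 = 0.545 km⁻¹

0.545 km⁻¹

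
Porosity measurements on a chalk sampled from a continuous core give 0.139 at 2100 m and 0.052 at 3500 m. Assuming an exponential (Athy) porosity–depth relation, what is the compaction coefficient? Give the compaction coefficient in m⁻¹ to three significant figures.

0.000702 m⁻¹

Working in km (1 km = 1000 m; k in km⁻¹ = k in m⁻¹ × 1000):
Athy: φ(d) = φ₀ e^(−kd) ⇒ φ₁/φ₂ = e^{k(d₂−d₁)} ⇒ k = ln(φ₁/φ₂)/(d₂−d₁)
k = ln(0.139/0.052) / (3.5 − 2.1) = ln(2.673) / 1.4 = 0.9832 / 1.4 = 0.7023 km⁻¹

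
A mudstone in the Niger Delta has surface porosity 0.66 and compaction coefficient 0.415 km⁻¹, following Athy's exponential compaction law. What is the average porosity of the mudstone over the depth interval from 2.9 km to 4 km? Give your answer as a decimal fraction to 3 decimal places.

0.159

⟨phi⟩ = (1/(z₂−z₁)) ∫ phi₀ e^(−kz) dz = phi₀·(e^(−k·z₁) − e^(−k·z₂)) / (k·(z₂−z₁))
e^(−0.415×2.9) = 0.3001; e^(−0.415×4) = 0.1901
⟨phi⟩ = 0.66 × (0.3001 − 0.1901) / (0.415 × 1.1) = 0.66 × 0.2410 = 0.1590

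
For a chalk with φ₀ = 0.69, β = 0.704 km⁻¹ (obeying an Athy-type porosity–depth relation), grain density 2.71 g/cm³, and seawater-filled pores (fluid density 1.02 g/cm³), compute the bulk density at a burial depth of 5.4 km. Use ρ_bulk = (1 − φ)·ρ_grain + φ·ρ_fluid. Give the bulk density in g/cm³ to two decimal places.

Porosity at depth: φ = 0.69·exp(−0.704×5.4) = 0.69×0.0223 = 0.0154
Bulk density: ρ_b = (1−φ)ρ_g + φ·ρ_f = 0.9846×2.71 + 0.0154×1.02
       = 2.668 + 0.016 = 2.684 g/cm³

2.68 g/cm³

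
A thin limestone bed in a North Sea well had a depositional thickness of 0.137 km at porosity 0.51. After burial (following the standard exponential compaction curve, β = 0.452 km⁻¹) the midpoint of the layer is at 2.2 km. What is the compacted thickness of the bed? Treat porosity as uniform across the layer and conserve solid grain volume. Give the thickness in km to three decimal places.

Porosity at 2.2 km: phi = 0.51·exp(−0.452×2.2) = 0.1887
Solid-volume conservation: h(1−phi) = h₀(1−phi₀) ⇒ h = h₀·(1−phi₀)/(1−phi)
h = 0.137 × (1 − 0.51)/(1 − 0.1887) = 0.137 × 0.6039 = 0.0827 km

0.083 km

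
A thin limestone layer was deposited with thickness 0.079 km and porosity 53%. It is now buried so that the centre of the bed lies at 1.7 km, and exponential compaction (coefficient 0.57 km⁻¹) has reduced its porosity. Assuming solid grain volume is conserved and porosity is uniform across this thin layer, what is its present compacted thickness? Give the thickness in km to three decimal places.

0.046 km

Porosity at 1.7 km: φ = 0.53·exp(−0.57×1.7) = 0.2011
Solid-volume conservation: h(1−φ) = h₀(1−φ₀) ⇒ h = h₀·(1−φ₀)/(1−φ)
h = 0.079 × (1 − 0.53)/(1 − 0.2011) = 0.079 × 0.5883 = 0.0465 km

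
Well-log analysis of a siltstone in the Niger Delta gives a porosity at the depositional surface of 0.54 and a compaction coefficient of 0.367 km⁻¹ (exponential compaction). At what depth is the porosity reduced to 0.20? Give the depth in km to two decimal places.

Invert Athy's law: Z = ln(n₀/n) / k
Z = ln(0.54/0.2) / 0.367 = ln(2.7) / 0.367 = 0.9933 / 0.367 = 2.706 km

2.71 km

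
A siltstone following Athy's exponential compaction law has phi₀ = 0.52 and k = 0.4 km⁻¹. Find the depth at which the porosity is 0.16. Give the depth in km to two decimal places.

Invert Athy's law: z = ln(phi₀/phi) / k
z = ln(0.52/0.16) / 0.4 = ln(3.25) / 0.4 = 1.1787 / 0.4 = 2.947 km

2.95 km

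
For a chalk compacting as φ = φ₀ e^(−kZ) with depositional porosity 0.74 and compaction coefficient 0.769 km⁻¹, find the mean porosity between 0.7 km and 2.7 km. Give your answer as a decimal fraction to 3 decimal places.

⟨φ⟩ = (1/(Z₂−Z₁)) ∫ φ₀ e^(−kZ) dZ = φ₀·(e^(−k·Z₁) − e^(−k·Z₂)) / (k·(Z₂−Z₁))
e^(−0.769×0.7) = 0.5837; e^(−0.769×2.7) = 0.1254
⟨φ⟩ = 0.74 × (0.5837 − 0.1254) / (0.769 × 2) = 0.74 × 0.2980 = 0.2205

0.221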